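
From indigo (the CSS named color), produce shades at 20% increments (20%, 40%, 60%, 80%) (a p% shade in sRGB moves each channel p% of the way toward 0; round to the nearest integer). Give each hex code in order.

CSS indigo is rgb(75, 0, 130).
20%: (75 − 15 = 60→60, 0→0, 130 − 26 = 104→104) → #3C0068
40%: (75 − 30 = 45→45, 0→0, 130 − 52 = 78→78) → #2D004E
60%: (75 − 45 = 30→30, 0→0, 130 − 78 = 52→52) → #1E0034
80%: (75 − 60 = 15→15, 0→0, 130 − 104 = 26→26) → #0F001A

#3C0068, #2D004E, #1E0034, #0F001A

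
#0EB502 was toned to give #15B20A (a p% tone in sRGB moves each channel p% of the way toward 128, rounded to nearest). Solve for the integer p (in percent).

#0EB502 is rgb(14, 181, 2); #15B20A is rgb(21, 178, 10).
On the B channel (widest range): 10 ≈ 2 + (p/100)(128 − 2), so p ≈ 100×(10 − 2)/(128 − 2) = 800/126 = 6.35.
p = 6 reproduces all three channels after rounding.

6%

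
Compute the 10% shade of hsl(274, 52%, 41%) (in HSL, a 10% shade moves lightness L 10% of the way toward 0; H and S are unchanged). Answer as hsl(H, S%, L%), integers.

L moves 10% from 41 toward 0: 41 − 4.1 = 36.9 → 37.
H and S are unchanged.

hsl(274, 52%, 37%)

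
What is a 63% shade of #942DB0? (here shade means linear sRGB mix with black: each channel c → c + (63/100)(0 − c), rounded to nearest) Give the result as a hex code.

#942DB0 is rgb(148, 45, 176).
A 63% shade moves each channel 63% toward 0:
  R: 148 − 93.24 = 54.76 → 55
  G: 45 + 0.63×(0−45) = 45 − 28.35 = 16.65 → 17
  B: 176 + 0.63×(0−176) = 176 − 110.88 = 65.12 → 65
rgb(55, 17, 65) = #371141.

#371141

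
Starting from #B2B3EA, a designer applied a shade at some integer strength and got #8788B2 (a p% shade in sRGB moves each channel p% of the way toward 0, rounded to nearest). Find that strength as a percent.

24%

#B2B3EA is rgb(178, 179, 234); #8788B2 is rgb(135, 136, 178).
On the B channel (widest range): 178 ≈ 234 + (p/100)(0 − 234), so p ≈ 100×(178 − 234)/(0 − 234) = -5600/-234 = 23.93.
p = 24 reproduces all three channels after rounding.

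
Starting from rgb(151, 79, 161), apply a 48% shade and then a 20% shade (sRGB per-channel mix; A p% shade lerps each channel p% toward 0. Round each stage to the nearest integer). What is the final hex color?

Lerp each channel 48% toward 0:
  R: 151 + 0.48×(0−151) = 151 − 72.48 = 78.52 → 79
  G: 79 + 0.48×(0−79) = 79 − 37.92 = 41.08 → 41
  B: 161 − 77.28 = 83.72 → 84
After the shade: rgb(79, 41, 84) = #4F2954.
Per channel, c → c + 0.2(0 − c):
  R: 79 + 0.2×(0−79) = 79 − 15.8 = 63.2 → 63
  G: 41 + 0.2×(0−41) = 41 − 8.2 = 32.8 → 33
  B: 84 + 0.2×(0−84) = 84 − 16.8 = 67.2 → 67
rgb(63, 33, 67) = #3F2143.

#3F2143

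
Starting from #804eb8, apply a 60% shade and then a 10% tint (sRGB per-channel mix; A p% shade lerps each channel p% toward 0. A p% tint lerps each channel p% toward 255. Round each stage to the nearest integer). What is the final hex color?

#47355c

#804eb8 is rgb(128, 78, 184).
Per channel, c → c + 0.6(0 − c):
  R: 128 + 0.6×(0−128) = 128 − 76.8 = 51.2 → 51
  G: 78 − 46.8 = 31.2 → 31
  B: 184 + 0.6×(0−184) = 184 − 110.4 = 73.6 → 74
After the shade: rgb(51, 31, 74) = #331f4a.
Per channel, c → c + 0.1(255 − c):
  R: 51 + 0.1×(255−51) = 51 + 20.4 = 71.4 → 71
  G: 31 + 0.1×(255−31) = 31 + 22.4 = 53.4 → 53
  B: 74 + 0.1×(255−74) = 74 + 18.1 = 92.1 → 92
rgb(71, 53, 92) = #47355c.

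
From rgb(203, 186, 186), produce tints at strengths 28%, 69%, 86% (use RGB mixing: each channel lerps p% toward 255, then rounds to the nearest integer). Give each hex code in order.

#dacdcd, #efeaea, #f8f5f5

28%: (203 + 14.56 = 217.56→218, 186 + 19.32 = 205.32→205, 186 + 19.32 = 205.32→205) → #dacdcd
69%: (203 + 35.88 = 238.88→239, 186 + 47.61 = 233.61→234, 186 + 47.61 = 233.61→234) → #efeaea
86%: (203 + 44.72 = 247.72→248, 186 + 59.34 = 245.34→245, 186 + 59.34 = 245.34→245) → #f8f5f5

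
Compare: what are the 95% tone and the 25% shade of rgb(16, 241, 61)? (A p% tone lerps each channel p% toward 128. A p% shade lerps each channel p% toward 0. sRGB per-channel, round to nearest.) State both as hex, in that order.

95% tone:
  R: 16 + 0.95×(128−16) = 16 + 106.4 = 122.4 → 122
  G: 241 + 0.95×(128−241) = 241 − 107.35 = 133.65 → 134
  B: 61 + 63.65 = 124.65 → 125
  → #7a867d
25% shade:
  R: 16 + 0.25×(0−16) = 16 − 4 = 12 → 12
  G: 241 − 60.25 = 180.75 → 181
  B: 61 + 0.25×(0−61) = 61 − 15.25 = 45.75 → 46
  → #0cb52e

#7a867d, #0cb52e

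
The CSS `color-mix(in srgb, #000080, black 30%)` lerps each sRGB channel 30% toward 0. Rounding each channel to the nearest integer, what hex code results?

#00005A

#000080 is rgb(0, 0, 128).
Per channel, c → c + 0.3(0 − c):
  R: 0 + 0 = 0 → 0
  G: 0 + 0.3×(0−0) = 0 + 0 = 0 → 0
  B: 128 − 38.4 = 89.6 → 90
rgb(0, 0, 90) = #00005A.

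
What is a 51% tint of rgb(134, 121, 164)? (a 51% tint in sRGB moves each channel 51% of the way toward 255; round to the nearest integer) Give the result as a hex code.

#c4bdd2

A 51% tint moves each channel 51% toward 255:
  R: 134 + 0.51×(255−134) = 134 + 61.71 = 195.71 → 196
  G: 121 + 0.51×(255−121) = 121 + 68.34 = 189.34 → 189
  B: 164 + 46.41 = 210.41 → 210
rgb(196, 189, 210) = #c4bdd2.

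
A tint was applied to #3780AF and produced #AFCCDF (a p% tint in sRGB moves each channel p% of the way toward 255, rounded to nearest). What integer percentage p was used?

60%

#3780AF is rgb(55, 128, 175); #AFCCDF is rgb(175, 204, 223).
On the R channel (widest range): 175 ≈ 55 + (p/100)(255 − 55), so p ≈ 100×(175 − 55)/(255 − 55) = 12000/200 = 60.00.
p = 60 reproduces all three channels after rounding.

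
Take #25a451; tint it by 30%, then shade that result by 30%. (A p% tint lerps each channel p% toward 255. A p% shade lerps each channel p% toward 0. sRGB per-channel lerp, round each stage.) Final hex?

#25a451 is rgb(37, 164, 81).
A 30% tint moves each channel 30% toward 255:
  R: 37 + 0.3×(255−37) = 37 + 65.4 = 102.4 → 102
  G: 164 + 0.3×(255−164) = 164 + 27.3 = 191.3 → 191
  B: 81 + 0.3×(255−81) = 81 + 52.2 = 133.2 → 133
After the tint: rgb(102, 191, 133) = #66bf85.
Per channel, c → c + 0.3(0 − c):
  R: 102 + 0.3×(0−102) = 102 − 30.6 = 71.4 → 71
  G: 191 − 57.3 = 133.7 → 134
  B: 133 + 0.3×(0−133) = 133 − 39.9 = 93.1 → 93
rgb(71, 134, 93) = #47865d.

#47865d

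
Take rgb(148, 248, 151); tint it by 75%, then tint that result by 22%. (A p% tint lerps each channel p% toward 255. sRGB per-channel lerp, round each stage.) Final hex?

Lerp each channel 75% toward 255:
  R: 148 + 80.25 = 228.25 → 228
  G: 248 + 5.25 = 253.25 → 253
  B: 151 + 0.75×(255−151) = 151 + 78 = 229 → 229
After the tint: rgb(228, 253, 229) = #E4FDE5.
Per channel, c → c + 0.22(255 − c):
  R: 228 + 5.94 = 233.94 → 234
  G: 253 + 0.44 = 253.44 → 253
  B: 229 + 0.22×(255−229) = 229 + 5.72 = 234.72 → 235
rgb(234, 253, 235) = #EAFDEB.

#EAFDEB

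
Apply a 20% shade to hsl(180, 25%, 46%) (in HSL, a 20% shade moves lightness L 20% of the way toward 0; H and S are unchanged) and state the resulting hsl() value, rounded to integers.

hsl(180, 25%, 37%)

L moves 20% from 46 toward 0: 46 − 9.2 = 36.8 → 37.
H and S are unchanged.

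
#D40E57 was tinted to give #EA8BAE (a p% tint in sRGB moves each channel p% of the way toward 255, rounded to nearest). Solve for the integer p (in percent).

#D40E57 is rgb(212, 14, 87); #EA8BAE is rgb(234, 139, 174).
On the G channel (widest range): 139 ≈ 14 + (p/100)(255 − 14), so p ≈ 100×(139 − 14)/(255 − 14) = 12500/241 = 51.87.
p = 52 reproduces all three channels after rounding.

52%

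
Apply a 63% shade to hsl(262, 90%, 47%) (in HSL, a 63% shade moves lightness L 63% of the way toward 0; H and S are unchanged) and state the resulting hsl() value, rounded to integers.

L moves 63% from 47 toward 0: 47 − 29.61 = 17.39 → 17.
H and S are unchanged.

hsl(262, 90%, 17%)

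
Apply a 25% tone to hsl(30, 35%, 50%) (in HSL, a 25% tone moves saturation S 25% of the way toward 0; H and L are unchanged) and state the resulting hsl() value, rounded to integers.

S moves 25% from 35 toward 0: 35 − 8.75 = 26.25 → 26.
H and L are unchanged.

hsl(30, 26%, 50%)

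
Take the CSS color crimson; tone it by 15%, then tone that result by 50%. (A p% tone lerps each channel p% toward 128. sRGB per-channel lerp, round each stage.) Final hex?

#a75263

CSS crimson is rgb(220, 20, 60).
Per channel, c → c + 0.15(128 − c):
  R: 220 − 13.8 = 206.2 → 206
  G: 20 + 16.2 = 36.2 → 36
  B: 60 + 10.2 = 70.2 → 70
After the tone: rgb(206, 36, 70) = #ce2446.
Per channel, c → c + 0.5(128 − c):
  R: 206 − 39 = 167 → 167
  G: 36 + 46 = 82 → 82
  B: 70 + 0.5×(128−70) = 70 + 29 = 99 → 99
rgb(167, 82, 99) = #a75263.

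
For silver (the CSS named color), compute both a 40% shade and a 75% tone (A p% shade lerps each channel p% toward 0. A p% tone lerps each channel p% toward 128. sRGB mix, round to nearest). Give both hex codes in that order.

#737373, #909090

CSS silver is rgb(192, 192, 192).
40% shade:
  R: 192 + 0.4×(0−192) = 192 − 76.8 = 115.2 → 115
  G: 192 + 0.4×(0−192) = 192 − 76.8 = 115.2 → 115
  B: 192 + 0.4×(0−192) = 192 − 76.8 = 115.2 → 115
  → #737373
75% tone:
  R: 192 + 0.75×(128−192) = 192 − 48 = 144 → 144
  G: 192 + 0.75×(128−192) = 192 − 48 = 144 → 144
  B: 192 − 48 = 144 → 144
  → #909090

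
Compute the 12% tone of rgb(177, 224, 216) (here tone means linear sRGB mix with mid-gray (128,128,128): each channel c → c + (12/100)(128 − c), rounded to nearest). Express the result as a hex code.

#abd4cd

Per channel, c → c + 0.12(128 − c):
  R: 177 + 0.12×(128−177) = 177 − 5.88 = 171.12 → 171
  G: 224 − 11.52 = 212.48 → 212
  B: 216 + 0.12×(128−216) = 216 − 10.56 = 205.44 → 205
rgb(171, 212, 205) = #abd4cd.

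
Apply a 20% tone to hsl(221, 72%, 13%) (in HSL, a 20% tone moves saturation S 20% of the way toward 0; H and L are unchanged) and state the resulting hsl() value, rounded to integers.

hsl(221, 58%, 13%)

S moves 20% from 72 toward 0: 72 − 14.4 = 57.6 → 58.
H and L are unchanged.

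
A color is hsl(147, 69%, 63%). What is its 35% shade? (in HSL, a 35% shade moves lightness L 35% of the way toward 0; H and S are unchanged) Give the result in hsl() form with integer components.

hsl(147, 69%, 41%)

L moves 35% from 63 toward 0: 63 − 22.05 = 40.95 → 41.
H and S are unchanged.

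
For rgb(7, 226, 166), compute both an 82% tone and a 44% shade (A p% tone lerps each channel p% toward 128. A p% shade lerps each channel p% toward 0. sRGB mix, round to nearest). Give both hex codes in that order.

82% tone:
  R: 7 + 0.82×(128−7) = 7 + 99.22 = 106.22 → 106
  G: 226 + 0.82×(128−226) = 226 − 80.36 = 145.64 → 146
  B: 166 + 0.82×(128−166) = 166 − 31.16 = 134.84 → 135
  → #6a9287
44% shade:
  R: 7 − 3.08 = 3.92 → 4
  G: 226 + 0.44×(0−226) = 226 − 99.44 = 126.56 → 127
  B: 166 + 0.44×(0−166) = 166 − 73.04 = 92.96 → 93
  → #047f5d

#6a9287, #047f5d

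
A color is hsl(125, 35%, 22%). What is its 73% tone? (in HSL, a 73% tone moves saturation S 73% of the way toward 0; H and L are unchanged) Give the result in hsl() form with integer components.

S moves 73% from 35 toward 0: 35 − 25.55 = 9.45 → 9.
H and L are unchanged.

hsl(125, 9%, 22%)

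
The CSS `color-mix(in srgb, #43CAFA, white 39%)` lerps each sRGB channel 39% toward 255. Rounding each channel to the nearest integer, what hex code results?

#8CDFFC

#43CAFA is rgb(67, 202, 250).
Per channel, c → c + 0.39(255 − c):
  R: 67 + 0.39×(255−67) = 67 + 73.32 = 140.32 → 140
  G: 202 + 0.39×(255−202) = 202 + 20.67 = 222.67 → 223
  B: 250 + 1.95 = 251.95 → 252
rgb(140, 223, 252) = #8CDFFC.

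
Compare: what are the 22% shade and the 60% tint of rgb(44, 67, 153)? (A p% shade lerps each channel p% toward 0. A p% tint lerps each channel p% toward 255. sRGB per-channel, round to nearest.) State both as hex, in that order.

22% shade:
  R: 44 + 0.22×(0−44) = 44 − 9.68 = 34.32 → 34
  G: 67 + 0.22×(0−67) = 67 − 14.74 = 52.26 → 52
  B: 153 + 0.22×(0−153) = 153 − 33.66 = 119.34 → 119
  → #223477
60% tint:
  R: 44 + 126.6 = 170.6 → 171
  G: 67 + 0.6×(255−67) = 67 + 112.8 = 179.8 → 180
  B: 153 + 61.2 = 214.2 → 214
  → #ABB4D6

#223477, #ABB4D6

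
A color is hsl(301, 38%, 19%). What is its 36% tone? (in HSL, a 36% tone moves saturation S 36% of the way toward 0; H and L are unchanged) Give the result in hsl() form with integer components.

hsl(301, 24%, 19%)

S moves 36% from 38 toward 0: 38 − 13.68 = 24.32 → 24.
H and L are unchanged.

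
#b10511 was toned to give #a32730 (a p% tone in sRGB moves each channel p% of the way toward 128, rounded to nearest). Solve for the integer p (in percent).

28%

#b10511 is rgb(177, 5, 17); #a32730 is rgb(163, 39, 48).
On the G channel (widest range): 39 ≈ 5 + (p/100)(128 − 5), so p ≈ 100×(39 − 5)/(128 − 5) = 3400/123 = 27.64.
p = 28 reproduces all three channels after rounding.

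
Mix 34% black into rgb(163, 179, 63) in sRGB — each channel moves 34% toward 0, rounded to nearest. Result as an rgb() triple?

rgb(108, 118, 42)

A 34% shade moves each channel 34% toward 0:
  R: 163 + 0.34×(0−163) = 163 − 55.42 = 107.58 → 108
  G: 179 + 0.34×(0−179) = 179 − 60.86 = 118.14 → 118
  B: 63 − 21.42 = 41.58 → 42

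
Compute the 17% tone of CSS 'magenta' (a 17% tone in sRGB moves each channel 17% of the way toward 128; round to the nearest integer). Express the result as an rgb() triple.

rgb(233, 22, 233)

CSS magenta is rgb(255, 0, 255).
Lerp each channel 17% toward 128:
  R: 255 − 21.59 = 233.41 → 233
  G: 0 + 21.76 = 21.76 → 22
  B: 255 − 21.59 = 233.41 → 233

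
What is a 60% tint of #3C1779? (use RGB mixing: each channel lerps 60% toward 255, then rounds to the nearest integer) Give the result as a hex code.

#B1A2C9

#3C1779 is rgb(60, 23, 121).
Per channel, c → c + 0.6(255 − c):
  R: 60 + 117 = 177 → 177
  G: 23 + 139.2 = 162.2 → 162
  B: 121 + 0.6×(255−121) = 121 + 80.4 = 201.4 → 201
rgb(177, 162, 201) = #B1A2C9.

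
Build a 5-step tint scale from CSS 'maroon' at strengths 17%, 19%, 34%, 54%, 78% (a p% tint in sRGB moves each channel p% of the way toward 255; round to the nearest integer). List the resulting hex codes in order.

#962B2B, #983030, #AB5757, #C58A8A, #E3C7C7

CSS maroon is rgb(128, 0, 0).
17%: (128 + 21.59 = 149.59→150, 0 + 43.35 = 43.35→43, 0 + 43.35 = 43.35→43) → #962B2B
19%: (128 + 24.13 = 152.13→152, 0 + 48.45 = 48.45→48, 0 + 48.45 = 48.45→48) → #983030
34%: (128 + 43.18 = 171.18→171, 0 + 86.7 = 86.7→87, 0 + 86.7 = 86.7→87) → #AB5757
54%: (128 + 68.58 = 196.58→197, 0 + 137.7 = 137.7→138, 0 + 137.7 = 137.7→138) → #C58A8A
78%: (128 + 99.06 = 227.06→227, 0 + 198.9 = 198.9→199, 0 + 198.9 = 198.9→199) → #E3C7C7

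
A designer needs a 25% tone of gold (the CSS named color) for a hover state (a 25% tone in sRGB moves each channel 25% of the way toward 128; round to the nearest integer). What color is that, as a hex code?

CSS gold is rgb(255, 215, 0).
Lerp each channel 25% toward 128:
  R: 255 + 0.25×(128−255) = 255 − 31.75 = 223.25 → 223
  G: 215 − 21.75 = 193.25 → 193
  B: 0 + 32 = 32 → 32
rgb(223, 193, 32) = #dfc120.

#dfc120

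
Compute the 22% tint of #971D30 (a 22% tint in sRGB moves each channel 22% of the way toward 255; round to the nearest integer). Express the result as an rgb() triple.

#971D30 is rgb(151, 29, 48).
Per channel, c → c + 0.22(255 − c):
  R: 151 + 0.22×(255−151) = 151 + 22.88 = 173.88 → 174
  G: 29 + 49.72 = 78.72 → 79
  B: 48 + 45.54 = 93.54 → 94

rgb(174, 79, 94)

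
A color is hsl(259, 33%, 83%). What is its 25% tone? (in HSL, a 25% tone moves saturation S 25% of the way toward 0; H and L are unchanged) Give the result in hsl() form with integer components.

hsl(259, 25%, 83%)

S moves 25% from 33 toward 0: 33 − 8.25 = 24.75 → 25.
H and L are unchanged.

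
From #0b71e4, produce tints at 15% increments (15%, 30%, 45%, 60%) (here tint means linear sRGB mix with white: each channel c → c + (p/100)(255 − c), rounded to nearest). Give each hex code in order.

#3086e8, #549cec, #79b1f0, #9dc6f4

#0b71e4 is rgb(11, 113, 228).
15%: (11 + 36.6 = 47.6→48, 113 + 21.3 = 134.3→134, 228 + 4.05 = 232.05→232) → #3086e8
30%: (11 + 73.2 = 84.2→84, 113 + 42.6 = 155.6→156, 228 + 8.1 = 236.1→236) → #549cec
45%: (11 + 109.8 = 120.8→121, 113 + 63.9 = 176.9→177, 228 + 12.15 = 240.15→240) → #79b1f0
60%: (11 + 146.4 = 157.4→157, 113 + 85.2 = 198.2→198, 228 + 16.2 = 244.2→244) → #9dc6f4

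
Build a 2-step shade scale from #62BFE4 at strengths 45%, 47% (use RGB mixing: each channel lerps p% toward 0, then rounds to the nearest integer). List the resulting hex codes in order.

#62BFE4 is rgb(98, 191, 228).
45%: (98 − 44.1 = 53.9→54, 191 − 85.95 = 105.05→105, 228 − 102.6 = 125.4→125) → #36697D
47%: (98 − 46.06 = 51.94→52, 191 − 89.77 = 101.23→101, 228 − 107.16 = 120.84→121) → #346579

#36697D, #346579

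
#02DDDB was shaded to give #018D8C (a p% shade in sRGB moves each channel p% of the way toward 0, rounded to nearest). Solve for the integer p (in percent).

36%

#02DDDB is rgb(2, 221, 219); #018D8C is rgb(1, 141, 140).
On the G channel (widest range): 141 ≈ 221 + (p/100)(0 − 221), so p ≈ 100×(141 − 221)/(0 − 221) = -8000/-221 = 36.20.
p = 36 reproduces all three channels after rounding.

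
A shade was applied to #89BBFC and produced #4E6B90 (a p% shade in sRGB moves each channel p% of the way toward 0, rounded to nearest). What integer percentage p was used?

#89BBFC is rgb(137, 187, 252); #4E6B90 is rgb(78, 107, 144).
On the B channel (widest range): 144 ≈ 252 + (p/100)(0 − 252), so p ≈ 100×(144 − 252)/(0 − 252) = -10800/-252 = 42.86.
p = 43 reproduces all three channels after rounding.

43%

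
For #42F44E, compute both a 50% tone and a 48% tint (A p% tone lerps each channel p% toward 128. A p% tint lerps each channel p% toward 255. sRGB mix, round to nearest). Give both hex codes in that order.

#61BA67, #9DF9A3

#42F44E is rgb(66, 244, 78).
50% tone:
  R: 66 + 0.5×(128−66) = 66 + 31 = 97 → 97
  G: 244 + 0.5×(128−244) = 244 − 58 = 186 → 186
  B: 78 + 25 = 103 → 103
  → #61BA67
48% tint:
  R: 66 + 0.48×(255−66) = 66 + 90.72 = 156.72 → 157
  G: 244 + 0.48×(255−244) = 244 + 5.28 = 249.28 → 249
  B: 78 + 84.96 = 162.96 → 163
  → #9DF9A3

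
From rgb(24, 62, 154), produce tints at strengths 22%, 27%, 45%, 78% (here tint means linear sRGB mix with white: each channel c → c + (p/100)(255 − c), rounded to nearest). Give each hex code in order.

#4b68b0, #5672b5, #8095c7, #ccd5e9

22%: (24 + 50.82 = 74.82→75, 62 + 42.46 = 104.46→104, 154 + 22.22 = 176.22→176) → #4b68b0
27%: (24 + 62.37 = 86.37→86, 62 + 52.11 = 114.11→114, 154 + 27.27 = 181.27→181) → #5672b5
45%: (24 + 103.95 = 127.95→128, 62 + 86.85 = 148.85→149, 154 + 45.45 = 199.45→199) → #8095c7
78%: (24 + 180.18 = 204.18→204, 62 + 150.54 = 212.54→213, 154 + 78.78 = 232.78→233) → #ccd5e9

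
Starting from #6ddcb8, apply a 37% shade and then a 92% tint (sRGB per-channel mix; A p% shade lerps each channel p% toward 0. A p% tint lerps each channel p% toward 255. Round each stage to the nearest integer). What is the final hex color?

#6ddcb8 is rgb(109, 220, 184).
A 37% shade moves each channel 37% toward 0:
  R: 109 + 0.37×(0−109) = 109 − 40.33 = 68.67 → 69
  G: 220 + 0.37×(0−220) = 220 − 81.4 = 138.6 → 139
  B: 184 − 68.08 = 115.92 → 116
After the shade: rgb(69, 139, 116) = #458b74.
A 92% tint moves each channel 92% toward 255:
  R: 69 + 0.92×(255−69) = 69 + 171.12 = 240.12 → 240
  G: 139 + 106.72 = 245.72 → 246
  B: 116 + 0.92×(255−116) = 116 + 127.88 = 243.88 → 244
rgb(240, 246, 244) = #f0f6f4.

#f0f6f4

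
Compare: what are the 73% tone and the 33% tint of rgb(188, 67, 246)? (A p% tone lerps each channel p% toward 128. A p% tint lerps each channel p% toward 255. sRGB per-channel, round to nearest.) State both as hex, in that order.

73% tone:
  R: 188 − 43.8 = 144.2 → 144
  G: 67 + 44.53 = 111.53 → 112
  B: 246 + 0.73×(128−246) = 246 − 86.14 = 159.86 → 160
  → #9070A0
33% tint:
  R: 188 + 22.11 = 210.11 → 210
  G: 67 + 0.33×(255−67) = 67 + 62.04 = 129.04 → 129
  B: 246 + 0.33×(255−246) = 246 + 2.97 = 248.97 → 249
  → #D281F9

#9070A0, #D281F9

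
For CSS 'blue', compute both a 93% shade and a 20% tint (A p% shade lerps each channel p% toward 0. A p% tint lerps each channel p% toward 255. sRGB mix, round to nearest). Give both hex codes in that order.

CSS blue is rgb(0, 0, 255).
93% shade:
  R: 0 + 0.93×(0−0) = 0 + 0 = 0 → 0
  G: 0 + 0 = 0 → 0
  B: 255 + 0.93×(0−255) = 255 − 237.15 = 17.85 → 18
  → #000012
20% tint:
  R: 0 + 51 = 51 → 51
  G: 0 + 0.2×(255−0) = 0 + 51 = 51 → 51
  B: 255 + 0 = 255 → 255
  → #3333FF

#000012, #3333FF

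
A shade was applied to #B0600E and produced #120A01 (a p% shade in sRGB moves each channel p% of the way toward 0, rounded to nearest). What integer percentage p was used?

90%

#B0600E is rgb(176, 96, 14); #120A01 is rgb(18, 10, 1).
On the R channel (widest range): 18 ≈ 176 + (p/100)(0 − 176), so p ≈ 100×(18 − 176)/(0 − 176) = -15800/-176 = 89.77.
p = 90 reproduces all three channels after rounding.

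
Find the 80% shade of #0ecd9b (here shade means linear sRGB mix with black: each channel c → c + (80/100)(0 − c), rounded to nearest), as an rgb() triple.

rgb(3, 41, 31)

#0ecd9b is rgb(14, 205, 155).
An 80% shade moves each channel 80% toward 0:
  R: 14 − 11.2 = 2.8 → 3
  G: 205 − 164 = 41 → 41
  B: 155 + 0.8×(0−155) = 155 − 124 = 31 → 31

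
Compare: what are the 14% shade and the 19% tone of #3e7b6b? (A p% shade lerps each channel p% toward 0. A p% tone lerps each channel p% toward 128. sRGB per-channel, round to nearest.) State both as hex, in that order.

#3e7b6b is rgb(62, 123, 107).
14% shade:
  R: 62 − 8.68 = 53.32 → 53
  G: 123 + 0.14×(0−123) = 123 − 17.22 = 105.78 → 106
  B: 107 − 14.98 = 92.02 → 92
  → #356a5c
19% tone:
  R: 62 + 12.54 = 74.54 → 75
  G: 123 + 0.19×(128−123) = 123 + 0.95 = 123.95 → 124
  B: 107 + 3.99 = 110.99 → 111
  → #4b7c6f

#356a5c, #4b7c6f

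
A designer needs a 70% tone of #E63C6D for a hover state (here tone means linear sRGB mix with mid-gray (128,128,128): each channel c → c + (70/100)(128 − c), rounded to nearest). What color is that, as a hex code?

#E63C6D is rgb(230, 60, 109).
Lerp each channel 70% toward 128:
  R: 230 − 71.4 = 158.6 → 159
  G: 60 + 0.7×(128−60) = 60 + 47.6 = 107.6 → 108
  B: 109 + 13.3 = 122.3 → 122
rgb(159, 108, 122) = #9F6C7A.

#9F6C7A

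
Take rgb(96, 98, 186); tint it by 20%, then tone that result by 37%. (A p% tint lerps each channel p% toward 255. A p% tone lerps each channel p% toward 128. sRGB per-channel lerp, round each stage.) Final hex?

A 20% tint moves each channel 20% toward 255:
  R: 96 + 31.8 = 127.8 → 128
  G: 98 + 0.2×(255−98) = 98 + 31.4 = 129.4 → 129
  B: 186 + 0.2×(255−186) = 186 + 13.8 = 199.8 → 200
After the tint: rgb(128, 129, 200) = #8081C8.
A 37% tone moves each channel 37% toward 128:
  R: 128 + 0.37×(128−128) = 128 + 0 = 128 → 128
  G: 129 + 0.37×(128−129) = 129 − 0.37 = 128.63 → 129
  B: 200 + 0.37×(128−200) = 200 − 26.64 = 173.36 → 173
rgb(128, 129, 173) = #8081AD.

#8081AD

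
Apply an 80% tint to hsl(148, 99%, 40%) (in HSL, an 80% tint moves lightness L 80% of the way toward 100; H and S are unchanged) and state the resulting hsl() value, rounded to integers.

L moves 80% from 40 toward 100: 40 + 48 = 88 → 88.
H and S are unchanged.

hsl(148, 99%, 88%)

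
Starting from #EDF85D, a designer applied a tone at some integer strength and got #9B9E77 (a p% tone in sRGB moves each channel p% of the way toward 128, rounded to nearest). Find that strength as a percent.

75%

#EDF85D is rgb(237, 248, 93); #9B9E77 is rgb(155, 158, 119).
On the G channel (widest range): 158 ≈ 248 + (p/100)(128 − 248), so p ≈ 100×(158 − 248)/(128 − 248) = -9000/-120 = 75.00.
p = 75 reproduces all three channels after rounding.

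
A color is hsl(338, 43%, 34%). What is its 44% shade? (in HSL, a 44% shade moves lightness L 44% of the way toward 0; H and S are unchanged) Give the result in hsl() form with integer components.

hsl(338, 43%, 19%)

L moves 44% from 34 toward 0: 34 − 14.96 = 19.04 → 19.
H and S are unchanged.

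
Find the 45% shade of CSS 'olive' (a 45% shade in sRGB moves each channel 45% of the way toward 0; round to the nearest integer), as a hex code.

CSS olive is rgb(128, 128, 0).
Lerp each channel 45% toward 0:
  R: 128 + 0.45×(0−128) = 128 − 57.6 = 70.4 → 70
  G: 128 + 0.45×(0−128) = 128 − 57.6 = 70.4 → 70
  B: 0 + 0.45×(0−0) = 0 + 0 = 0 → 0
rgb(70, 70, 0) = #464600.

#464600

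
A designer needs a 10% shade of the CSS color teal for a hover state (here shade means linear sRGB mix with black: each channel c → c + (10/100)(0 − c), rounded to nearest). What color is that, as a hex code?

CSS teal is rgb(0, 128, 128).
A 10% shade moves each channel 10% toward 0:
  R: 0 + 0 = 0 → 0
  G: 128 + 0.1×(0−128) = 128 − 12.8 = 115.2 → 115
  B: 128 − 12.8 = 115.2 → 115
rgb(0, 115, 115) = #007373.

#007373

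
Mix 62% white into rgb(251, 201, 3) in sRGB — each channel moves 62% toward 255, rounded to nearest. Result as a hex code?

#FDEA9F

Per channel, c → c + 0.62(255 − c):
  R: 251 + 2.48 = 253.48 → 253
  G: 201 + 0.62×(255−201) = 201 + 33.48 = 234.48 → 234
  B: 3 + 0.62×(255−3) = 3 + 156.24 = 159.24 → 159
rgb(253, 234, 159) = #FDEA9F.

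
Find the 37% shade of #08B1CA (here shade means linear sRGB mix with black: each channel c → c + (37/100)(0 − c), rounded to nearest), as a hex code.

#08B1CA is rgb(8, 177, 202).
A 37% shade moves each channel 37% toward 0:
  R: 8 − 2.96 = 5.04 → 5
  G: 177 − 65.49 = 111.51 → 112
  B: 202 + 0.37×(0−202) = 202 − 74.74 = 127.26 → 127
rgb(5, 112, 127) = #05707F.

#05707F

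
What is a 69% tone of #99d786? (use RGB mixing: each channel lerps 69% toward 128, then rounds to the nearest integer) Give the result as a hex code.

#889b82

#99d786 is rgb(153, 215, 134).
Per channel, c → c + 0.69(128 − c):
  R: 153 + 0.69×(128−153) = 153 − 17.25 = 135.75 → 136
  G: 215 − 60.03 = 154.97 → 155
  B: 134 + 0.69×(128−134) = 134 − 4.14 = 129.86 → 130
rgb(136, 155, 130) = #889b82.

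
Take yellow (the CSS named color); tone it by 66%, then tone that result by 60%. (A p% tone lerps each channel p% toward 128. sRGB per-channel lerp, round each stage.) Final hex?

#91916E

CSS yellow is rgb(255, 255, 0).
Per channel, c → c + 0.66(128 − c):
  R: 255 + 0.66×(128−255) = 255 − 83.82 = 171.18 → 171
  G: 255 − 83.82 = 171.18 → 171
  B: 0 + 0.66×(128−0) = 0 + 84.48 = 84.48 → 84
After the tone: rgb(171, 171, 84) = #ABAB54.
Per channel, c → c + 0.6(128 − c):
  R: 171 − 25.8 = 145.2 → 145
  G: 171 + 0.6×(128−171) = 171 − 25.8 = 145.2 → 145
  B: 84 + 0.6×(128−84) = 84 + 26.4 = 110.4 → 110
rgb(145, 145, 110) = #91916E.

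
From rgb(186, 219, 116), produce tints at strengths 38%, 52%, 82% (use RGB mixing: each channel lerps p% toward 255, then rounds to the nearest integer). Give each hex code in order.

#D4E9A9, #DEEEBC, #F3F9E6

38%: (186 + 26.22 = 212.22→212, 219 + 13.68 = 232.68→233, 116 + 52.82 = 168.82→169) → #D4E9A9
52%: (186 + 35.88 = 221.88→222, 219 + 18.72 = 237.72→238, 116 + 72.28 = 188.28→188) → #DEEEBC
82%: (186 + 56.58 = 242.58→243, 219 + 29.52 = 248.52→249, 116 + 113.98 = 229.98→230) → #F3F9E6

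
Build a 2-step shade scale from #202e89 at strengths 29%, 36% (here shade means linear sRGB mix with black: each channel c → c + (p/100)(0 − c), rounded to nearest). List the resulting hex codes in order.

#172161, #141d58

#202e89 is rgb(32, 46, 137).
29%: (32 − 9.28 = 22.72→23, 46 − 13.34 = 32.66→33, 137 − 39.73 = 97.27→97) → #172161
36%: (32 − 11.52 = 20.48→20, 46 − 16.56 = 29.44→29, 137 − 49.32 = 87.68→88) → #141d58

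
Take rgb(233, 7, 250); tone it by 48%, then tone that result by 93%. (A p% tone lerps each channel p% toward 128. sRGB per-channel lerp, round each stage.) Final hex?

#847C84

Lerp each channel 48% toward 128:
  R: 233 + 0.48×(128−233) = 233 − 50.4 = 182.6 → 183
  G: 7 + 0.48×(128−7) = 7 + 58.08 = 65.08 → 65
  B: 250 + 0.48×(128−250) = 250 − 58.56 = 191.44 → 191
After the tone: rgb(183, 65, 191) = #B741BF.
Per channel, c → c + 0.93(128 − c):
  R: 183 − 51.15 = 131.85 → 132
  G: 65 + 0.93×(128−65) = 65 + 58.59 = 123.59 → 124
  B: 191 + 0.93×(128−191) = 191 − 58.59 = 132.41 → 132
rgb(132, 124, 132) = #847C84.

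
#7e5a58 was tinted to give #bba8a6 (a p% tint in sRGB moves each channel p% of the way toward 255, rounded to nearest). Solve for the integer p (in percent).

47%

#7e5a58 is rgb(126, 90, 88); #bba8a6 is rgb(187, 168, 166).
On the B channel (widest range): 166 ≈ 88 + (p/100)(255 − 88), so p ≈ 100×(166 − 88)/(255 − 88) = 7800/167 = 46.71.
p = 47 reproduces all three channels after rounding.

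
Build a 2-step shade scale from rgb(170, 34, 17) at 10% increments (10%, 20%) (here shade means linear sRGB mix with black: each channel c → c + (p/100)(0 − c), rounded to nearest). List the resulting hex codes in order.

#991f0f, #881b0e

10%: (170 − 17 = 153→153, 34 − 3.4 = 30.6→31, 17 − 1.7 = 15.3→15) → #991f0f
20%: (170 − 34 = 136→136, 34 − 6.8 = 27.2→27, 17 − 3.4 = 13.6→14) → #881b0e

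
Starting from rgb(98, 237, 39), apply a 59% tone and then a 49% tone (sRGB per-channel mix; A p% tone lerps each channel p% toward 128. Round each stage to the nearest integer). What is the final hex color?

#7A976E

A 59% tone moves each channel 59% toward 128:
  R: 98 + 0.59×(128−98) = 98 + 17.7 = 115.7 → 116
  G: 237 + 0.59×(128−237) = 237 − 64.31 = 172.69 → 173
  B: 39 + 0.59×(128−39) = 39 + 52.51 = 91.51 → 92
After the tone: rgb(116, 173, 92) = #74AD5C.
Per channel, c → c + 0.49(128 − c):
  R: 116 + 5.88 = 121.88 → 122
  G: 173 − 22.05 = 150.95 → 151
  B: 92 + 17.64 = 109.64 → 110
rgb(122, 151, 110) = #7A976E.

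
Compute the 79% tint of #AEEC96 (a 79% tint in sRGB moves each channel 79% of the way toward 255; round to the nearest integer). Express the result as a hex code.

#AEEC96 is rgb(174, 236, 150).
Per channel, c → c + 0.79(255 − c):
  R: 174 + 0.79×(255−174) = 174 + 63.99 = 237.99 → 238
  G: 236 + 15.01 = 251.01 → 251
  B: 150 + 0.79×(255−150) = 150 + 82.95 = 232.95 → 233
rgb(238, 251, 233) = #EEFBE9.

#EEFBE9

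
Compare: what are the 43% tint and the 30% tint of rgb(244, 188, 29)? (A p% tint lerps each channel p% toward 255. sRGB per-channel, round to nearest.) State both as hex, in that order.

#f9d97e, #f7d061

43% tint:
  R: 244 + 4.73 = 248.73 → 249
  G: 188 + 0.43×(255−188) = 188 + 28.81 = 216.81 → 217
  B: 29 + 97.18 = 126.18 → 126
  → #f9d97e
30% tint:
  R: 244 + 0.3×(255−244) = 244 + 3.3 = 247.3 → 247
  G: 188 + 0.3×(255−188) = 188 + 20.1 = 208.1 → 208
  B: 29 + 67.8 = 96.8 → 97
  → #f7d061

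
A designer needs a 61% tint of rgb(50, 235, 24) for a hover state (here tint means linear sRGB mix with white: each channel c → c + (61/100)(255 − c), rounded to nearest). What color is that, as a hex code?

Per channel, c → c + 0.61(255 − c):
  R: 50 + 125.05 = 175.05 → 175
  G: 235 + 0.61×(255−235) = 235 + 12.2 = 247.2 → 247
  B: 24 + 0.61×(255−24) = 24 + 140.91 = 164.91 → 165
rgb(175, 247, 165) = #aff7a5.

#aff7a5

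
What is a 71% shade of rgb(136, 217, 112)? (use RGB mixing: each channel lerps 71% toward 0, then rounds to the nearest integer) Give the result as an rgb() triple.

Per channel, c → c + 0.71(0 − c):
  R: 136 + 0.71×(0−136) = 136 − 96.56 = 39.44 → 39
  G: 217 + 0.71×(0−217) = 217 − 154.07 = 62.93 → 63
  B: 112 + 0.71×(0−112) = 112 − 79.52 = 32.48 → 32

rgb(39, 63, 32)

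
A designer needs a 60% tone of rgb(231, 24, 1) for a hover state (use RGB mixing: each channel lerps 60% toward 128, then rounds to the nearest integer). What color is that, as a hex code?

#A9564D

Per channel, c → c + 0.6(128 − c):
  R: 231 + 0.6×(128−231) = 231 − 61.8 = 169.2 → 169
  G: 24 + 0.6×(128−24) = 24 + 62.4 = 86.4 → 86
  B: 1 + 0.6×(128−1) = 1 + 76.2 = 77.2 → 77
rgb(169, 86, 77) = #A9564D.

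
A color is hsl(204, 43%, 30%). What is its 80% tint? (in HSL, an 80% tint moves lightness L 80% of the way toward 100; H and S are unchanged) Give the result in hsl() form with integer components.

L moves 80% from 30 toward 100: 30 + 56 = 86 → 86.
H and S are unchanged.

hsl(204, 43%, 86%)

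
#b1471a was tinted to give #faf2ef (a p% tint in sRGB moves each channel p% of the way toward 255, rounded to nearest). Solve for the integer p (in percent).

#b1471a is rgb(177, 71, 26); #faf2ef is rgb(250, 242, 239).
On the B channel (widest range): 239 ≈ 26 + (p/100)(255 − 26), so p ≈ 100×(239 − 26)/(255 − 26) = 21300/229 = 93.01.
p = 93 reproduces all three channels after rounding.

93%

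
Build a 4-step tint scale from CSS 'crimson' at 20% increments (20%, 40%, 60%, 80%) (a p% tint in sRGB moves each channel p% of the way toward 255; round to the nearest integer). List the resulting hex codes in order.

CSS crimson is rgb(220, 20, 60).
20%: (220 + 7 = 227→227, 20 + 47 = 67→67, 60 + 39 = 99→99) → #E34363
40%: (220 + 14 = 234→234, 20 + 94 = 114→114, 60 + 78 = 138→138) → #EA728A
60%: (220 + 21 = 241→241, 20 + 141 = 161→161, 60 + 117 = 177→177) → #F1A1B1
80%: (220 + 28 = 248→248, 20 + 188 = 208→208, 60 + 156 = 216→216) → #F8D0D8

#E34363, #EA728A, #F1A1B1, #F8D0D8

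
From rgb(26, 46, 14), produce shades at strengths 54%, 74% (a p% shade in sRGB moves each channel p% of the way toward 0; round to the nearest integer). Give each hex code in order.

#0c1506, #070c04

54%: (26 − 14.04 = 11.96→12, 46 − 24.84 = 21.16→21, 14 − 7.56 = 6.44→6) → #0c1506
74%: (26 − 19.24 = 6.76→7, 46 − 34.04 = 11.96→12, 14 − 10.36 = 3.64→4) → #070c04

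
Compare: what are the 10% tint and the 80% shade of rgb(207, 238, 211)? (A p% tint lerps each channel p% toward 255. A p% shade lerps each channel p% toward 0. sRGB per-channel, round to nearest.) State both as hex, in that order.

10% tint:
  R: 207 + 4.8 = 211.8 → 212
  G: 238 + 1.7 = 239.7 → 240
  B: 211 + 0.1×(255−211) = 211 + 4.4 = 215.4 → 215
  → #d4f0d7
80% shade:
  R: 207 + 0.8×(0−207) = 207 − 165.6 = 41.4 → 41
  G: 238 − 190.4 = 47.6 → 48
  B: 211 + 0.8×(0−211) = 211 − 168.8 = 42.2 → 42
  → #29302a

#d4f0d7, #29302a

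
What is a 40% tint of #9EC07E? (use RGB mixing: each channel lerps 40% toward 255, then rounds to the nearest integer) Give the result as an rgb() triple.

#9EC07E is rgb(158, 192, 126).
A 40% tint moves each channel 40% toward 255:
  R: 158 + 38.8 = 196.8 → 197
  G: 192 + 25.2 = 217.2 → 217
  B: 126 + 51.6 = 177.6 → 178

rgb(197, 217, 178)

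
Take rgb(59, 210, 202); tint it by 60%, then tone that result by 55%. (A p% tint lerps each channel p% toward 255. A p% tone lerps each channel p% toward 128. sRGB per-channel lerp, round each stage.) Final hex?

Lerp each channel 60% toward 255:
  R: 59 + 117.6 = 176.6 → 177
  G: 210 + 27 = 237 → 237
  B: 202 + 31.8 = 233.8 → 234
After the tint: rgb(177, 237, 234) = #B1EDEA.
Per channel, c → c + 0.55(128 − c):
  R: 177 − 26.95 = 150.05 → 150
  G: 237 + 0.55×(128−237) = 237 − 59.95 = 177.05 → 177
  B: 234 + 0.55×(128−234) = 234 − 58.3 = 175.7 → 176
rgb(150, 177, 176) = #96B1B0.

#96B1B0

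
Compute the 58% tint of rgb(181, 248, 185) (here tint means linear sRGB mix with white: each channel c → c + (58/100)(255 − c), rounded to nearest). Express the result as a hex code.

#e0fce2

A 58% tint moves each channel 58% toward 255:
  R: 181 + 0.58×(255−181) = 181 + 42.92 = 223.92 → 224
  G: 248 + 0.58×(255−248) = 248 + 4.06 = 252.06 → 252
  B: 185 + 40.6 = 225.6 → 226
rgb(224, 252, 226) = #e0fce2.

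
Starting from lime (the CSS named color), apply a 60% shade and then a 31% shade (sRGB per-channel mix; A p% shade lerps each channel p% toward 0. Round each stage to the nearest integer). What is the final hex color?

#004600

CSS lime is rgb(0, 255, 0).
Lerp each channel 60% toward 0:
  R: 0 + 0.6×(0−0) = 0 + 0 = 0 → 0
  G: 255 − 153 = 102 → 102
  B: 0 + 0 = 0 → 0
After the shade: rgb(0, 102, 0) = #006600.
A 31% shade moves each channel 31% toward 0:
  R: 0 + 0.31×(0−0) = 0 + 0 = 0 → 0
  G: 102 + 0.31×(0−102) = 102 − 31.62 = 70.38 → 70
  B: 0 + 0 = 0 → 0
rgb(0, 70, 0) = #004600.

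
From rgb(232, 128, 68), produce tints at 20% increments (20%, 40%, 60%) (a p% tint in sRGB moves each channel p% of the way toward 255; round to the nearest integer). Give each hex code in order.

#ED9969, #F1B38F, #F6CCB4

20%: (232 + 4.6 = 236.6→237, 128 + 25.4 = 153.4→153, 68 + 37.4 = 105.4→105) → #ED9969
40%: (232 + 9.2 = 241.2→241, 128 + 50.8 = 178.8→179, 68 + 74.8 = 142.8→143) → #F1B38F
60%: (232 + 13.8 = 245.8→246, 128 + 76.2 = 204.2→204, 68 + 112.2 = 180.2→180) → #F6CCB4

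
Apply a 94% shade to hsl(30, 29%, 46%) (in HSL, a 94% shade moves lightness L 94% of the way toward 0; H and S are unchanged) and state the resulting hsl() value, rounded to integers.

hsl(30, 29%, 3%)

L moves 94% from 46 toward 0: 46 − 43.24 = 2.76 → 3.
H and S are unchanged.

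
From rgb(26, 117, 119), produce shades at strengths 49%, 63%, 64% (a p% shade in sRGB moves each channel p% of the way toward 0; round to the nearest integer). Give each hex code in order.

49%: (26 − 12.74 = 13.26→13, 117 − 57.33 = 59.67→60, 119 − 58.31 = 60.69→61) → #0D3C3D
63%: (26 − 16.38 = 9.62→10, 117 − 73.71 = 43.29→43, 119 − 74.97 = 44.03→44) → #0A2B2C
64%: (26 − 16.64 = 9.36→9, 117 − 74.88 = 42.12→42, 119 − 76.16 = 42.84→43) → #092A2B

#0D3C3D, #0A2B2C, #092A2B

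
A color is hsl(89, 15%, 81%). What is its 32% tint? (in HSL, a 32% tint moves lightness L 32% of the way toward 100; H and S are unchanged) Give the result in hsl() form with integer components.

L moves 32% from 81 toward 100: 81 + 6.08 = 87.08 → 87.
H and S are unchanged.

hsl(89, 15%, 87%)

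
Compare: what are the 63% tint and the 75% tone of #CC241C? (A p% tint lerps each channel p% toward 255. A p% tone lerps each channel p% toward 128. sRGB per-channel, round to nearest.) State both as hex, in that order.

#ECAEAB, #936967

#CC241C is rgb(204, 36, 28).
63% tint:
  R: 204 + 0.63×(255−204) = 204 + 32.13 = 236.13 → 236
  G: 36 + 137.97 = 173.97 → 174
  B: 28 + 0.63×(255−28) = 28 + 143.01 = 171.01 → 171
  → #ECAEAB
75% tone:
  R: 204 − 57 = 147 → 147
  G: 36 + 69 = 105 → 105
  B: 28 + 0.75×(128−28) = 28 + 75 = 103 → 103
  → #936967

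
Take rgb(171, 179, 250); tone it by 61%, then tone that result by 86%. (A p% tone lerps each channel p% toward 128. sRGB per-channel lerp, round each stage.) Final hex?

#828387

Lerp each channel 61% toward 128:
  R: 171 − 26.23 = 144.77 → 145
  G: 179 + 0.61×(128−179) = 179 − 31.11 = 147.89 → 148
  B: 250 + 0.61×(128−250) = 250 − 74.42 = 175.58 → 176
After the tone: rgb(145, 148, 176) = #9194B0.
An 86% tone moves each channel 86% toward 128:
  R: 145 + 0.86×(128−145) = 145 − 14.62 = 130.38 → 130
  G: 148 − 17.2 = 130.8 → 131
  B: 176 − 41.28 = 134.72 → 135
rgb(130, 131, 135) = #828387.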